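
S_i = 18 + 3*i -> [18, 21, 24, 27, 30]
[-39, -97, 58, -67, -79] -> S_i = Random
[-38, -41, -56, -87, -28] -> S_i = Random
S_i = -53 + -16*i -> [-53, -69, -85, -101, -117]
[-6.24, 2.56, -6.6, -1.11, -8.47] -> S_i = Random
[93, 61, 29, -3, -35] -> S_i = 93 + -32*i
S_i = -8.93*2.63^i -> [-8.93, -23.49, -61.77, -162.45, -427.24]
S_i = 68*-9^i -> [68, -612, 5508, -49572, 446148]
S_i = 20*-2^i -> [20, -40, 80, -160, 320]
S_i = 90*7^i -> [90, 630, 4410, 30870, 216090]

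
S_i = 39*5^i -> [39, 195, 975, 4875, 24375]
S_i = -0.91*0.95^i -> [-0.91, -0.86, -0.82, -0.78, -0.74]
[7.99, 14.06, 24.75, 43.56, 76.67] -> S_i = 7.99*1.76^i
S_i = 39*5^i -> [39, 195, 975, 4875, 24375]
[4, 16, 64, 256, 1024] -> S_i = 4*4^i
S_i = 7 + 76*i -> [7, 83, 159, 235, 311]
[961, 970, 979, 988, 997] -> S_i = 961 + 9*i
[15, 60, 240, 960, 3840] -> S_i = 15*4^i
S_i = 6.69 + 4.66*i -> [6.69, 11.35, 16.01, 20.67, 25.33]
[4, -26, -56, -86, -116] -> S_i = 4 + -30*i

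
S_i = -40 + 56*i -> [-40, 16, 72, 128, 184]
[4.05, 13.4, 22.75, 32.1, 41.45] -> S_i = 4.05 + 9.35*i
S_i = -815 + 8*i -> [-815, -807, -799, -791, -783]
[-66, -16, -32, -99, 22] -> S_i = Random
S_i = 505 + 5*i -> [505, 510, 515, 520, 525]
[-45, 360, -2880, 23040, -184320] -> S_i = -45*-8^i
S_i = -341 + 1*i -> [-341, -340, -339, -338, -337]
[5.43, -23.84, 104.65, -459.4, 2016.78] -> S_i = 5.43*(-4.39)^i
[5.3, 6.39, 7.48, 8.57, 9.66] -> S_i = 5.30 + 1.09*i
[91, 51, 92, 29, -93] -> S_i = Random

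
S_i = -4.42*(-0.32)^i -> [-4.42, 1.41, -0.45, 0.14, -0.05]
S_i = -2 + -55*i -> [-2, -57, -112, -167, -222]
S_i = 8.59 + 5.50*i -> [8.59, 14.09, 19.59, 25.09, 30.59]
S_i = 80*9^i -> [80, 720, 6480, 58320, 524880]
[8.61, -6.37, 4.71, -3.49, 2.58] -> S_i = 8.61*(-0.74)^i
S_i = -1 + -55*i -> [-1, -56, -111, -166, -221]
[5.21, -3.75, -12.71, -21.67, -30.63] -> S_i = 5.21 + -8.96*i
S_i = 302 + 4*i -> [302, 306, 310, 314, 318]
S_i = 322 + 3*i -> [322, 325, 328, 331, 334]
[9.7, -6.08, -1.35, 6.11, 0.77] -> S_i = Random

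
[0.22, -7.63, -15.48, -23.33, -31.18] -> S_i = 0.22 + -7.85*i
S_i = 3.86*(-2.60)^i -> [3.86, -10.04, 26.09, -67.84, 176.39]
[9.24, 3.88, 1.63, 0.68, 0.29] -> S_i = 9.24*0.42^i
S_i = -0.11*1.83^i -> [-0.11, -0.2, -0.37, -0.67, -1.23]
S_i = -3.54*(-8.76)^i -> [-3.54, 31.01, -271.65, 2379.66, -20845.85]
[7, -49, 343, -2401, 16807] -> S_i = 7*-7^i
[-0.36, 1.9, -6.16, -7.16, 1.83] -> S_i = Random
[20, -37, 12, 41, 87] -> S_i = Random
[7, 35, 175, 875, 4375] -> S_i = 7*5^i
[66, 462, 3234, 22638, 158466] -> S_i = 66*7^i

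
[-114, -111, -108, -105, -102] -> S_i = -114 + 3*i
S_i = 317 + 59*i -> [317, 376, 435, 494, 553]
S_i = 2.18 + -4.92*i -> [2.18, -2.74, -7.66, -12.58, -17.5]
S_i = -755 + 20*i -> [-755, -735, -715, -695, -675]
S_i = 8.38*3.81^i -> [8.38, 31.93, 121.64, 463.47, 1765.81]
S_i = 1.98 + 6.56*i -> [1.98, 8.54, 15.1, 21.66, 28.22]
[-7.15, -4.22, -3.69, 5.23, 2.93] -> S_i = Random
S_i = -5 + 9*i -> [-5, 4, 13, 22, 31]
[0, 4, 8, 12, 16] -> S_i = 0 + 4*i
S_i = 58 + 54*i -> [58, 112, 166, 220, 274]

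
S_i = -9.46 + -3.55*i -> [-9.46, -13.01, -16.56, -20.11, -23.66]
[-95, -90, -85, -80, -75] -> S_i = -95 + 5*i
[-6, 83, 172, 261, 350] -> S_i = -6 + 89*i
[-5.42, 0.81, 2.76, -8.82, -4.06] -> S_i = Random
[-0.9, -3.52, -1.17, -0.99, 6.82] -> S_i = Random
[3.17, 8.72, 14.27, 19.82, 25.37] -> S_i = 3.17 + 5.55*i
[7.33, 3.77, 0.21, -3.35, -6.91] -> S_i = 7.33 + -3.56*i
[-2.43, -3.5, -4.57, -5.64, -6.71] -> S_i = -2.43 + -1.07*i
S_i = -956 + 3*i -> [-956, -953, -950, -947, -944]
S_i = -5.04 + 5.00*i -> [-5.04, -0.04, 4.96, 9.96, 14.96]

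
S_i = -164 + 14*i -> [-164, -150, -136, -122, -108]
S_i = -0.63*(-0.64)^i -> [-0.63, 0.4, -0.26, 0.17, -0.11]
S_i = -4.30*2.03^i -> [-4.3, -8.73, -17.72, -35.97, -73.02]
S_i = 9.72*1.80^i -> [9.72, 17.5, 31.49, 56.69, 102.04]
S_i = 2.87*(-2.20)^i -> [2.87, -6.31, 13.89, -30.56, 67.23]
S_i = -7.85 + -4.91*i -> [-7.85, -12.76, -17.67, -22.58, -27.49]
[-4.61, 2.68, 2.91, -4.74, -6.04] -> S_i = Random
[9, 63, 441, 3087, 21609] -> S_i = 9*7^i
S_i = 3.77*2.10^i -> [3.77, 7.92, 16.63, 34.91, 73.32]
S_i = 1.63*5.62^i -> [1.63, 9.16, 51.48, 289.33, 1626.05]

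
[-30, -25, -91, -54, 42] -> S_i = Random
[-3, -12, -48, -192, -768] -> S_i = -3*4^i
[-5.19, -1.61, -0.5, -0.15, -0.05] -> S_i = -5.19*0.31^i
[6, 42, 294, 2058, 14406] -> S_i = 6*7^i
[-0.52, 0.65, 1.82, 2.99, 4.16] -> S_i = -0.52 + 1.17*i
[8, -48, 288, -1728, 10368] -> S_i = 8*-6^i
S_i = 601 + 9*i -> [601, 610, 619, 628, 637]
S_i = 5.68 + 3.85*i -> [5.68, 9.53, 13.38, 17.23, 21.08]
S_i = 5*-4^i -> [5, -20, 80, -320, 1280]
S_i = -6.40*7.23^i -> [-6.4, -46.27, -334.55, -2418.77, -17487.72]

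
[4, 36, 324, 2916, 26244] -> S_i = 4*9^i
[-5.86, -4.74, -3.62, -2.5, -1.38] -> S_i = -5.86 + 1.12*i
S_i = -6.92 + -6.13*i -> [-6.92, -13.05, -19.18, -25.31, -31.44]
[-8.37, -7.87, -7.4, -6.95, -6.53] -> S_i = -8.37*0.94^i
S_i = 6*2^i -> [6, 12, 24, 48, 96]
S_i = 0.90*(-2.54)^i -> [0.9, -2.29, 5.81, -14.75, 37.46]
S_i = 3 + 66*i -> [3, 69, 135, 201, 267]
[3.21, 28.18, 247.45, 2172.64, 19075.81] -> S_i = 3.21*8.78^i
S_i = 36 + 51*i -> [36, 87, 138, 189, 240]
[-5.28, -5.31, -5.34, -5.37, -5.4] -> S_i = -5.28 + -0.03*i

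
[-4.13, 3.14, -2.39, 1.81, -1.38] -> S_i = -4.13*(-0.76)^i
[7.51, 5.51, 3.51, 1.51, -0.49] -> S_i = 7.51 + -2.00*i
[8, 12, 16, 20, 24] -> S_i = 8 + 4*i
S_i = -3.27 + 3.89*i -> [-3.27, 0.62, 4.51, 8.4, 12.29]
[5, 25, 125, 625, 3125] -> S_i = 5*5^i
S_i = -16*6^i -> [-16, -96, -576, -3456, -20736]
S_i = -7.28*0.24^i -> [-7.28, -1.75, -0.42, -0.1, -0.02]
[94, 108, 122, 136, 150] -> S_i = 94 + 14*i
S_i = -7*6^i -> [-7, -42, -252, -1512, -9072]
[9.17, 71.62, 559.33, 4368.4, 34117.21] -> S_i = 9.17*7.81^i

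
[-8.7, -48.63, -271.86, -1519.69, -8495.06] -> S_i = -8.70*5.59^i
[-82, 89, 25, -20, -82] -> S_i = Random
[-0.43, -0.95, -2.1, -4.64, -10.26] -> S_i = -0.43*2.21^i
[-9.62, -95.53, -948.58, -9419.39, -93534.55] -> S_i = -9.62*9.93^i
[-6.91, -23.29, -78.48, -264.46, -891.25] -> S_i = -6.91*3.37^i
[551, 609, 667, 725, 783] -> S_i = 551 + 58*i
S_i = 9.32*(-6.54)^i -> [9.32, -60.95, 398.63, -2607.05, 17050.1]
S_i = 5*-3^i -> [5, -15, 45, -135, 405]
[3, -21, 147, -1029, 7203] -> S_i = 3*-7^i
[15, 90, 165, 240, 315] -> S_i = 15 + 75*i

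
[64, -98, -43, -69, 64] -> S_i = Random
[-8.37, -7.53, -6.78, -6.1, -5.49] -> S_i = -8.37*0.90^i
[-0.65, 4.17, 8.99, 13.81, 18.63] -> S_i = -0.65 + 4.82*i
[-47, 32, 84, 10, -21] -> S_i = Random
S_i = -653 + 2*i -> [-653, -651, -649, -647, -645]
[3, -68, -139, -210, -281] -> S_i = 3 + -71*i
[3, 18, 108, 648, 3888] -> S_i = 3*6^i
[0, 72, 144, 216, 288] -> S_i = 0 + 72*i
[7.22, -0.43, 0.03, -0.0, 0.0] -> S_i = 7.22*(-0.06)^i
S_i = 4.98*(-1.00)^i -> [4.98, -4.98, 4.98, -4.98, 4.98]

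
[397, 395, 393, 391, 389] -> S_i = 397 + -2*i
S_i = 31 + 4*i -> [31, 35, 39, 43, 47]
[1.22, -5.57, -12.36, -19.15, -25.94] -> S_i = 1.22 + -6.79*i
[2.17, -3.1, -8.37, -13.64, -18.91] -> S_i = 2.17 + -5.27*i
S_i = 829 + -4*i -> [829, 825, 821, 817, 813]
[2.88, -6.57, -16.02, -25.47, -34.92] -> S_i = 2.88 + -9.45*i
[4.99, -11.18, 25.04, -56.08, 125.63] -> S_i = 4.99*(-2.24)^i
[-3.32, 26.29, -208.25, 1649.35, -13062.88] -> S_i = -3.32*(-7.92)^i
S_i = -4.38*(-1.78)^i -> [-4.38, 7.8, -13.88, 24.7, -43.97]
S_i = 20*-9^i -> [20, -180, 1620, -14580, 131220]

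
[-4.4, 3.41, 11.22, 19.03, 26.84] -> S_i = -4.40 + 7.81*i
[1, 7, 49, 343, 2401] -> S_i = 1*7^i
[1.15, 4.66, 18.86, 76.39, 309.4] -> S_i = 1.15*4.05^i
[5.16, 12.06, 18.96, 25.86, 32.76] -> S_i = 5.16 + 6.90*i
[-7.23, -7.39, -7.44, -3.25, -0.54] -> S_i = Random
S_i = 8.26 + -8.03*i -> [8.26, 0.23, -7.8, -15.83, -23.86]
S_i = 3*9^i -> [3, 27, 243, 2187, 19683]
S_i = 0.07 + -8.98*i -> [0.07, -8.91, -17.89, -26.87, -35.85]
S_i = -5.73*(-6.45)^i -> [-5.73, 36.96, -238.38, 1537.57, -9917.3]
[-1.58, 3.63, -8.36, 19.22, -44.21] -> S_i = -1.58*(-2.30)^i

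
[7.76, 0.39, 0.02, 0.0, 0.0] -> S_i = 7.76*0.05^i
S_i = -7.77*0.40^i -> [-7.77, -3.11, -1.24, -0.5, -0.2]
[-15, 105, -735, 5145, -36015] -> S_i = -15*-7^i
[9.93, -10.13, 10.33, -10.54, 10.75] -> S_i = 9.93*(-1.02)^i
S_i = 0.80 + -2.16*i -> [0.8, -1.36, -3.52, -5.68, -7.84]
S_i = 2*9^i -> [2, 18, 162, 1458, 13122]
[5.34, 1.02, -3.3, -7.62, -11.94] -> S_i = 5.34 + -4.32*i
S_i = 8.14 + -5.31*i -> [8.14, 2.83, -2.48, -7.79, -13.1]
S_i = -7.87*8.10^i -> [-7.87, -63.75, -516.35, -4182.44, -33877.77]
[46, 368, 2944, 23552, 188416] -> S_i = 46*8^i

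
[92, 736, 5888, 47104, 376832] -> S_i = 92*8^i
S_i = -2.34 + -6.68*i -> [-2.34, -9.02, -15.7, -22.38, -29.06]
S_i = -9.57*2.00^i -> [-9.57, -19.14, -38.28, -76.56, -153.12]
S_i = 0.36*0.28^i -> [0.36, 0.1, 0.03, 0.01, 0.0]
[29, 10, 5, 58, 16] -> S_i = Random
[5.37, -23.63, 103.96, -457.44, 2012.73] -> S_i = 5.37*(-4.40)^i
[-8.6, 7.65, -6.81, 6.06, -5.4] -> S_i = -8.60*(-0.89)^i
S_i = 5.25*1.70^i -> [5.25, 8.92, 15.17, 25.79, 43.85]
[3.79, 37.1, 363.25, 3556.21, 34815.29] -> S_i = 3.79*9.79^i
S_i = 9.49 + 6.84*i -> [9.49, 16.33, 23.17, 30.01, 36.85]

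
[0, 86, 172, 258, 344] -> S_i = 0 + 86*i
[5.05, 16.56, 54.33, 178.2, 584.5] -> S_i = 5.05*3.28^i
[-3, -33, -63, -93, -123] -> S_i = -3 + -30*i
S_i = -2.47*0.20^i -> [-2.47, -0.49, -0.1, -0.02, -0.0]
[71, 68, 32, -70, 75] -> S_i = Random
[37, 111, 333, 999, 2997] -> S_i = 37*3^i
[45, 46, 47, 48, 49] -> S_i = 45 + 1*i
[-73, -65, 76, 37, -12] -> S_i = Random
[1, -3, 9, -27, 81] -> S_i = 1*-3^i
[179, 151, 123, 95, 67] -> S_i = 179 + -28*i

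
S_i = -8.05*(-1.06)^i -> [-8.05, 8.53, -9.04, 9.59, -10.16]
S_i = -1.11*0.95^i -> [-1.11, -1.05, -1.0, -0.95, -0.9]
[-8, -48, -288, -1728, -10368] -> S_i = -8*6^i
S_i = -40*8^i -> [-40, -320, -2560, -20480, -163840]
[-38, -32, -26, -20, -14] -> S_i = -38 + 6*i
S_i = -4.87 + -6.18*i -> [-4.87, -11.05, -17.23, -23.41, -29.59]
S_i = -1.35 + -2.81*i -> [-1.35, -4.16, -6.97, -9.78, -12.59]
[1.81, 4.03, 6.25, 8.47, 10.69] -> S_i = 1.81 + 2.22*i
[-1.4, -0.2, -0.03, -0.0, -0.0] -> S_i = -1.40*0.14^i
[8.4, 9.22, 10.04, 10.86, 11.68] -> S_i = 8.40 + 0.82*i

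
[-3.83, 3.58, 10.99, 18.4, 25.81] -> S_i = -3.83 + 7.41*i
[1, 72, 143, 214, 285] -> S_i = 1 + 71*i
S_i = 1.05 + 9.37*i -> [1.05, 10.42, 19.79, 29.16, 38.53]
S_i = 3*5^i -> [3, 15, 75, 375, 1875]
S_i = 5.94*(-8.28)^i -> [5.94, -49.18, 407.24, -3371.92, 27919.51]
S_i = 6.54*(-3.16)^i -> [6.54, -20.67, 65.31, -206.37, 652.12]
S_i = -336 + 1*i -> [-336, -335, -334, -333, -332]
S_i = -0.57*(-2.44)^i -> [-0.57, 1.39, -3.39, 8.28, -20.2]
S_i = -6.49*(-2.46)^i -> [-6.49, 15.97, -39.27, 96.62, -237.68]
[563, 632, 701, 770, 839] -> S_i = 563 + 69*i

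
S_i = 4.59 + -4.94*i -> [4.59, -0.35, -5.29, -10.23, -15.17]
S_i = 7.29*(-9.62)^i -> [7.29, -70.13, 674.65, -6490.12, 62434.96]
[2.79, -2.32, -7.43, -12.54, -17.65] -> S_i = 2.79 + -5.11*i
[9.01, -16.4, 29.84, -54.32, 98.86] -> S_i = 9.01*(-1.82)^i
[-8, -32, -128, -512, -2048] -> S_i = -8*4^i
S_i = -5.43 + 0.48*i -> [-5.43, -4.95, -4.47, -3.99, -3.51]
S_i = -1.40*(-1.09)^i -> [-1.4, 1.53, -1.66, 1.81, -1.98]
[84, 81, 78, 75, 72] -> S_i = 84 + -3*i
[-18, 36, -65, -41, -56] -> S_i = Random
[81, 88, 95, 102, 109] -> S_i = 81 + 7*i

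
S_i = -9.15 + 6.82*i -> [-9.15, -2.33, 4.49, 11.31, 18.13]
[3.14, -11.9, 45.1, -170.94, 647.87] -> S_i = 3.14*(-3.79)^i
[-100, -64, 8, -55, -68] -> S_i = Random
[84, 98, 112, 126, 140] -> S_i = 84 + 14*i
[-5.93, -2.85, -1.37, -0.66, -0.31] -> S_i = -5.93*0.48^i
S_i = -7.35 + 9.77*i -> [-7.35, 2.42, 12.19, 21.96, 31.73]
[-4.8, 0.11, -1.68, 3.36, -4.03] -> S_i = Random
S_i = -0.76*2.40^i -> [-0.76, -1.82, -4.38, -10.51, -25.21]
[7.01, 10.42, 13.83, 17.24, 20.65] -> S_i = 7.01 + 3.41*i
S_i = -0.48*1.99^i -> [-0.48, -0.96, -1.9, -3.78, -7.53]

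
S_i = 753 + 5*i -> [753, 758, 763, 768, 773]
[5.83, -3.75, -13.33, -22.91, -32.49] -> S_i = 5.83 + -9.58*i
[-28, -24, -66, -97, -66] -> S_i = Random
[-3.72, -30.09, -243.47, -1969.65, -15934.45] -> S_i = -3.72*8.09^i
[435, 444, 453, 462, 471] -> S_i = 435 + 9*i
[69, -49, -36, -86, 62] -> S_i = Random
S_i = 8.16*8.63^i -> [8.16, 70.42, 607.73, 5244.72, 45261.96]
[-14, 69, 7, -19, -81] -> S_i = Random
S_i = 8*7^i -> [8, 56, 392, 2744, 19208]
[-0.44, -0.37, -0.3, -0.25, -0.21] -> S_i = -0.44*0.83^i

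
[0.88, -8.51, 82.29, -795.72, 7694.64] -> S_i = 0.88*(-9.67)^i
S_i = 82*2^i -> [82, 164, 328, 656, 1312]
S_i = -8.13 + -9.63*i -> [-8.13, -17.76, -27.39, -37.02, -46.65]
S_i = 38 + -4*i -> [38, 34, 30, 26, 22]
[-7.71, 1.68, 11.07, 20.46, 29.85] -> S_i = -7.71 + 9.39*i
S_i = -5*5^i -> [-5, -25, -125, -625, -3125]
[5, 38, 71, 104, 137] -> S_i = 5 + 33*i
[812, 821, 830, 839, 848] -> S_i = 812 + 9*i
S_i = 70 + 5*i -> [70, 75, 80, 85, 90]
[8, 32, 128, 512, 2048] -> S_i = 8*4^i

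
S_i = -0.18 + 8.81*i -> [-0.18, 8.63, 17.44, 26.25, 35.06]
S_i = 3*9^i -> [3, 27, 243, 2187, 19683]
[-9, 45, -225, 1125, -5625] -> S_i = -9*-5^i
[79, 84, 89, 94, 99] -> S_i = 79 + 5*i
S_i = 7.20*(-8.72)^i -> [7.2, -62.78, 547.48, -4773.99, 41629.24]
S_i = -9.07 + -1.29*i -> [-9.07, -10.36, -11.65, -12.94, -14.23]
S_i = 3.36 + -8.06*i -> [3.36, -4.7, -12.76, -20.82, -28.88]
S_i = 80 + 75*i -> [80, 155, 230, 305, 380]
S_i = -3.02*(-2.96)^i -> [-3.02, 8.94, -26.46, 78.32, -231.83]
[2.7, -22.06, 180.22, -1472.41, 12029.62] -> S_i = 2.70*(-8.17)^i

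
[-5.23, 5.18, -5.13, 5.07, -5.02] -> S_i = -5.23*(-0.99)^i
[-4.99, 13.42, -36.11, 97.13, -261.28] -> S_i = -4.99*(-2.69)^i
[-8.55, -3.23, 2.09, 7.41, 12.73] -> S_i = -8.55 + 5.32*i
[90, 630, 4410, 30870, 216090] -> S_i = 90*7^i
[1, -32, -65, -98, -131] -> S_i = 1 + -33*i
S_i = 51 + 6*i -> [51, 57, 63, 69, 75]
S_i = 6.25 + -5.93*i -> [6.25, 0.32, -5.61, -11.54, -17.47]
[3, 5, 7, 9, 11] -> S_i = 3 + 2*i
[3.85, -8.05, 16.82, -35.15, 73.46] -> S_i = 3.85*(-2.09)^i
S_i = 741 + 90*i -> [741, 831, 921, 1011, 1101]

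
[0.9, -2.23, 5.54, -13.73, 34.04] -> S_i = 0.90*(-2.48)^i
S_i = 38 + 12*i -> [38, 50, 62, 74, 86]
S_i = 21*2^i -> [21, 42, 84, 168, 336]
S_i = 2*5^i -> [2, 10, 50, 250, 1250]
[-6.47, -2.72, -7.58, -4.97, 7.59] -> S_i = Random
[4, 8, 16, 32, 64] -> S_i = 4*2^i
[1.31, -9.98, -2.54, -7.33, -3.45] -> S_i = Random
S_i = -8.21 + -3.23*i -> [-8.21, -11.44, -14.67, -17.9, -21.13]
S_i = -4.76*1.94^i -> [-4.76, -9.23, -17.91, -34.75, -67.42]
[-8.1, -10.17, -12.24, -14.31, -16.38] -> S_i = -8.10 + -2.07*i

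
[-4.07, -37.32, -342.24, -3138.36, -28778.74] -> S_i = -4.07*9.17^i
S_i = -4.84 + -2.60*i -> [-4.84, -7.44, -10.04, -12.64, -15.24]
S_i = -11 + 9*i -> [-11, -2, 7, 16, 25]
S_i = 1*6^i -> [1, 6, 36, 216, 1296]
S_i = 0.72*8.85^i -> [0.72, 6.37, 56.39, 499.07, 4416.78]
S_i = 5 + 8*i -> [5, 13, 21, 29, 37]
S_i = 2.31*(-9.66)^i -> [2.31, -22.31, 215.56, -2082.3, 20115.02]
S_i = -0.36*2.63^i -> [-0.36, -0.95, -2.49, -6.55, -17.22]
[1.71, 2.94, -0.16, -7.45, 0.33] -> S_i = Random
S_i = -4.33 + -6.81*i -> [-4.33, -11.14, -17.95, -24.76, -31.57]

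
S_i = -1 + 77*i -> [-1, 76, 153, 230, 307]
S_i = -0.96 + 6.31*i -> [-0.96, 5.35, 11.66, 17.97, 24.28]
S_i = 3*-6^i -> [3, -18, 108, -648, 3888]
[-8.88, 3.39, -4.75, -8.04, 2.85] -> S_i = Random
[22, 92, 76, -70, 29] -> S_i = Random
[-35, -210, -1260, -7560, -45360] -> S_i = -35*6^i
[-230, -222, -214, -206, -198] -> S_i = -230 + 8*i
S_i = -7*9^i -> [-7, -63, -567, -5103, -45927]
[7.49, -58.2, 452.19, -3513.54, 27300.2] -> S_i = 7.49*(-7.77)^i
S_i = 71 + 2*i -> [71, 73, 75, 77, 79]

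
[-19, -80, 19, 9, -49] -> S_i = Random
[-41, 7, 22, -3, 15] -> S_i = Random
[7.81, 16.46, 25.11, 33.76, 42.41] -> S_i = 7.81 + 8.65*i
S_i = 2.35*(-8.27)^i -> [2.35, -19.43, 160.72, -1329.18, 10992.33]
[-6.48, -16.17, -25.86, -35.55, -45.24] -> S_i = -6.48 + -9.69*i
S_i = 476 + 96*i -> [476, 572, 668, 764, 860]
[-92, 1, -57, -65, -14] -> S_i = Random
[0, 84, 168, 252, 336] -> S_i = 0 + 84*i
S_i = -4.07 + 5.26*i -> [-4.07, 1.19, 6.45, 11.71, 16.97]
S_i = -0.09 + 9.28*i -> [-0.09, 9.19, 18.47, 27.75, 37.03]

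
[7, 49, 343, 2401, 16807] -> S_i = 7*7^i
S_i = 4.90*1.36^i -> [4.9, 6.66, 9.06, 12.33, 16.76]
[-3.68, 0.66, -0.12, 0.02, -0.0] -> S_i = -3.68*(-0.18)^i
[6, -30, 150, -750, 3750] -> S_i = 6*-5^i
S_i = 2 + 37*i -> [2, 39, 76, 113, 150]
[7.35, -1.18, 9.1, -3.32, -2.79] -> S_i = Random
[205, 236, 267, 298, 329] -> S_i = 205 + 31*i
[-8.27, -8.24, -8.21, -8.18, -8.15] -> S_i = -8.27 + 0.03*i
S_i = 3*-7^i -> [3, -21, 147, -1029, 7203]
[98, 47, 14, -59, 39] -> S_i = Random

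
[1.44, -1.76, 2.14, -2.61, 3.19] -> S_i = 1.44*(-1.22)^i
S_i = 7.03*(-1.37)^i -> [7.03, -9.63, 13.19, -18.08, 24.76]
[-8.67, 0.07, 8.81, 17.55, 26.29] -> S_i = -8.67 + 8.74*i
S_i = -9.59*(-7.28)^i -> [-9.59, 69.82, -508.25, 3700.09, -26936.68]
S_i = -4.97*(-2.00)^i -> [-4.97, 9.94, -19.88, 39.76, -79.52]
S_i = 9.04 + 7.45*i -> [9.04, 16.49, 23.94, 31.39, 38.84]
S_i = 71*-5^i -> [71, -355, 1775, -8875, 44375]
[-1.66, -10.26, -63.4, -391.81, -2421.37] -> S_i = -1.66*6.18^i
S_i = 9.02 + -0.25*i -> [9.02, 8.77, 8.52, 8.27, 8.02]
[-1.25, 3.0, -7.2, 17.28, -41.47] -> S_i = -1.25*(-2.40)^i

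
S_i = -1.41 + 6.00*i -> [-1.41, 4.59, 10.59, 16.59, 22.59]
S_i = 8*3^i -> [8, 24, 72, 216, 648]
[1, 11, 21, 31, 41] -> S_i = 1 + 10*i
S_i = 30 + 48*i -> [30, 78, 126, 174, 222]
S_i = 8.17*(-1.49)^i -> [8.17, -12.17, 18.14, -27.03, 40.27]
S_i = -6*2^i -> [-6, -12, -24, -48, -96]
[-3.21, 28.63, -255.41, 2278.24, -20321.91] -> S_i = -3.21*(-8.92)^i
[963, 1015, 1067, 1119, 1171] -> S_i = 963 + 52*i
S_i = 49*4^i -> [49, 196, 784, 3136, 12544]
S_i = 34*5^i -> [34, 170, 850, 4250, 21250]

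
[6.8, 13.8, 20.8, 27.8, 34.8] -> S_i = 6.80 + 7.00*i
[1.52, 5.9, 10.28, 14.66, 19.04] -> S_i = 1.52 + 4.38*i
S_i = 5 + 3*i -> [5, 8, 11, 14, 17]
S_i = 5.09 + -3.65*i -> [5.09, 1.44, -2.21, -5.86, -9.51]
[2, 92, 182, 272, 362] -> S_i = 2 + 90*i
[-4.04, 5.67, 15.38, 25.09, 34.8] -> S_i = -4.04 + 9.71*i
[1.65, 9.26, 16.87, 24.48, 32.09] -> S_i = 1.65 + 7.61*i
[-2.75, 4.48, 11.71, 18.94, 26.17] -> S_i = -2.75 + 7.23*i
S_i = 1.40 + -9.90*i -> [1.4, -8.5, -18.4, -28.3, -38.2]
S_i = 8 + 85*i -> [8, 93, 178, 263, 348]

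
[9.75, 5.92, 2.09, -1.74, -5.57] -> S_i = 9.75 + -3.83*i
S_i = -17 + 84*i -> [-17, 67, 151, 235, 319]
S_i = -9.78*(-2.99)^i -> [-9.78, 29.24, -87.43, 261.43, -781.67]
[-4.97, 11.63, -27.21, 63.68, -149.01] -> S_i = -4.97*(-2.34)^i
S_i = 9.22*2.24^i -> [9.22, 20.65, 46.26, 103.63, 232.13]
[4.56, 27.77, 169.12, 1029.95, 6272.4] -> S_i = 4.56*6.09^i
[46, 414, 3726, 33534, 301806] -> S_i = 46*9^i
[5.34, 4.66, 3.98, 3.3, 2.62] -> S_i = 5.34 + -0.68*i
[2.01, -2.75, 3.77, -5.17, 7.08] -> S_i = 2.01*(-1.37)^i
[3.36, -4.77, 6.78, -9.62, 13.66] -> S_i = 3.36*(-1.42)^i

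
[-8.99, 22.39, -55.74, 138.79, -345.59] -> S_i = -8.99*(-2.49)^i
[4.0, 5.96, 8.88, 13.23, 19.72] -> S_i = 4.00*1.49^i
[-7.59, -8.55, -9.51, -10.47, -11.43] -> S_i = -7.59 + -0.96*i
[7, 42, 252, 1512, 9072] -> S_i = 7*6^i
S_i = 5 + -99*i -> [5, -94, -193, -292, -391]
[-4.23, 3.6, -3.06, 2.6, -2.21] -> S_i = -4.23*(-0.85)^i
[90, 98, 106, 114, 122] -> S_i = 90 + 8*i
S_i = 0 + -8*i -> [0, -8, -16, -24, -32]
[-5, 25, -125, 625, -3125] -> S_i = -5*-5^i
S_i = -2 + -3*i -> [-2, -5, -8, -11, -14]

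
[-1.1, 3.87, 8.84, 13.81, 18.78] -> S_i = -1.10 + 4.97*i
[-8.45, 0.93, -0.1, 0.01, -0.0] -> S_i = -8.45*(-0.11)^i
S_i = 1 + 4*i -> [1, 5, 9, 13, 17]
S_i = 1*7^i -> [1, 7, 49, 343, 2401]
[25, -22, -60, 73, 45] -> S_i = Random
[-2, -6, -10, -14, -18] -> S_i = -2 + -4*i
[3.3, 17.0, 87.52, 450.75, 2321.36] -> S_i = 3.30*5.15^i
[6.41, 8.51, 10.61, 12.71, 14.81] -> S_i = 6.41 + 2.10*i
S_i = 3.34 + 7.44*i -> [3.34, 10.78, 18.22, 25.66, 33.1]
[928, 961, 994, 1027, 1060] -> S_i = 928 + 33*i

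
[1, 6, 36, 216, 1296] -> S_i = 1*6^i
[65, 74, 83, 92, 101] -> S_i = 65 + 9*i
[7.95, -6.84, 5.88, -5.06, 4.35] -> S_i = 7.95*(-0.86)^i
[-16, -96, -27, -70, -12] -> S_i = Random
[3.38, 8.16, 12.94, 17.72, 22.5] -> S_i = 3.38 + 4.78*i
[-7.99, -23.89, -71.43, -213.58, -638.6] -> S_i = -7.99*2.99^i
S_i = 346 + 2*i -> [346, 348, 350, 352, 354]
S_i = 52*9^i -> [52, 468, 4212, 37908, 341172]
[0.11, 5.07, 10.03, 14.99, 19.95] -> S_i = 0.11 + 4.96*i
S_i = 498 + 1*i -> [498, 499, 500, 501, 502]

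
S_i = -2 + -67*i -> [-2, -69, -136, -203, -270]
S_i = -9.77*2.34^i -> [-9.77, -22.86, -53.5, -125.18, -292.93]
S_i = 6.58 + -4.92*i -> [6.58, 1.66, -3.26, -8.18, -13.1]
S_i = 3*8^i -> [3, 24, 192, 1536, 12288]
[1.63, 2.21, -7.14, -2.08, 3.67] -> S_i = Random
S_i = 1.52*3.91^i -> [1.52, 5.94, 23.24, 90.86, 355.26]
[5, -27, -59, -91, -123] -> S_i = 5 + -32*i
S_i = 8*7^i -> [8, 56, 392, 2744, 19208]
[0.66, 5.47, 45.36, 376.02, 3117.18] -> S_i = 0.66*8.29^i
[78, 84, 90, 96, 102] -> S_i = 78 + 6*i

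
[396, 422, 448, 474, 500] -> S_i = 396 + 26*i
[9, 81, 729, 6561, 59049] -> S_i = 9*9^i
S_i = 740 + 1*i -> [740, 741, 742, 743, 744]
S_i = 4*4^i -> [4, 16, 64, 256, 1024]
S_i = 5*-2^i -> [5, -10, 20, -40, 80]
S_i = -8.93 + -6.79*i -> [-8.93, -15.72, -22.51, -29.3, -36.09]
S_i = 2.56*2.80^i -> [2.56, 7.17, 20.07, 56.2, 157.35]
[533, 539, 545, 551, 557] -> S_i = 533 + 6*i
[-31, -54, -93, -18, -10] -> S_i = Random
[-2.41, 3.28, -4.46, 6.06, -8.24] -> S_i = -2.41*(-1.36)^i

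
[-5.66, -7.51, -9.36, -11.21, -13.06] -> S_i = -5.66 + -1.85*i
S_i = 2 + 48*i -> [2, 50, 98, 146, 194]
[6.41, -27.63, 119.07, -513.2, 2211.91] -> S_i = 6.41*(-4.31)^i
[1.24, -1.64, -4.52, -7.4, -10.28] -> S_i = 1.24 + -2.88*i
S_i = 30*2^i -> [30, 60, 120, 240, 480]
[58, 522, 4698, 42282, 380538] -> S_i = 58*9^i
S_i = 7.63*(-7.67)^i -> [7.63, -58.52, 448.86, -3442.79, 26406.21]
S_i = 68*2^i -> [68, 136, 272, 544, 1088]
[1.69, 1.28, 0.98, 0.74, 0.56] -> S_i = 1.69*0.76^i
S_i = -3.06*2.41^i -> [-3.06, -7.37, -17.77, -42.83, -103.23]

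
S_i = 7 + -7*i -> [7, 0, -7, -14, -21]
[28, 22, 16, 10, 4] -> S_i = 28 + -6*i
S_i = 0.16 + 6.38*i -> [0.16, 6.54, 12.92, 19.3, 25.68]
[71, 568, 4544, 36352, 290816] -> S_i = 71*8^i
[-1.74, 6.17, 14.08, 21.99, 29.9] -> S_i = -1.74 + 7.91*i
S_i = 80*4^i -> [80, 320, 1280, 5120, 20480]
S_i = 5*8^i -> [5, 40, 320, 2560, 20480]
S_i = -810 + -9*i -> [-810, -819, -828, -837, -846]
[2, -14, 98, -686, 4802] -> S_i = 2*-7^i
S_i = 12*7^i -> [12, 84, 588, 4116, 28812]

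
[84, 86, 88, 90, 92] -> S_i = 84 + 2*i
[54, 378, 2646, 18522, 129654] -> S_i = 54*7^i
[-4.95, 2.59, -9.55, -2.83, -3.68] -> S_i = Random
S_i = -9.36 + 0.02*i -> [-9.36, -9.34, -9.32, -9.3, -9.28]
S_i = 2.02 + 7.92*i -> [2.02, 9.94, 17.86, 25.78, 33.7]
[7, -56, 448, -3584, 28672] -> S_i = 7*-8^i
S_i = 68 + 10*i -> [68, 78, 88, 98, 108]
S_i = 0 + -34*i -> [0, -34, -68, -102, -136]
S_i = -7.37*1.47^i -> [-7.37, -10.83, -15.93, -23.41, -34.41]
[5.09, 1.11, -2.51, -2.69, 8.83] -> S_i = Random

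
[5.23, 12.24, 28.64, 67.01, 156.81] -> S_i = 5.23*2.34^i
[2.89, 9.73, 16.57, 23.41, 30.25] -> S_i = 2.89 + 6.84*i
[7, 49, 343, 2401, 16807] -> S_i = 7*7^i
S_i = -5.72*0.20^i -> [-5.72, -1.14, -0.23, -0.05, -0.01]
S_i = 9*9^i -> [9, 81, 729, 6561, 59049]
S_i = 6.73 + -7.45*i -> [6.73, -0.72, -8.17, -15.62, -23.07]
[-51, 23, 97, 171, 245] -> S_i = -51 + 74*i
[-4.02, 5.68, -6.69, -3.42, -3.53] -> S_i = Random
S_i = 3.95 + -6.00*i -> [3.95, -2.05, -8.05, -14.05, -20.05]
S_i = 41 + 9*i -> [41, 50, 59, 68, 77]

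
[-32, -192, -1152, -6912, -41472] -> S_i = -32*6^i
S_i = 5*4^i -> [5, 20, 80, 320, 1280]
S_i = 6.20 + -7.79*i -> [6.2, -1.59, -9.38, -17.17, -24.96]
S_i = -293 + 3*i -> [-293, -290, -287, -284, -281]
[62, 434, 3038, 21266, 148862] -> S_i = 62*7^i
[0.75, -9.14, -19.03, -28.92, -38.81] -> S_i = 0.75 + -9.89*i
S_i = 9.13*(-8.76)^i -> [9.13, -79.98, 700.61, -6137.38, 53763.46]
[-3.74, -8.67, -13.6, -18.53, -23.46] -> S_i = -3.74 + -4.93*i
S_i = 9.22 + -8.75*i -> [9.22, 0.47, -8.28, -17.03, -25.78]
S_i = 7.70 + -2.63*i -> [7.7, 5.07, 2.44, -0.19, -2.82]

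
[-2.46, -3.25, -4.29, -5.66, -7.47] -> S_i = -2.46*1.32^i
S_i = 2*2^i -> [2, 4, 8, 16, 32]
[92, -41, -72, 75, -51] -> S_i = Random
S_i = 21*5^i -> [21, 105, 525, 2625, 13125]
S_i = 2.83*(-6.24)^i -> [2.83, -17.66, 110.19, -687.61, 4290.67]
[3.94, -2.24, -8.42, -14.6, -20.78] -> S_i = 3.94 + -6.18*i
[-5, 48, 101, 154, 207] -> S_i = -5 + 53*i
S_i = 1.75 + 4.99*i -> [1.75, 6.74, 11.73, 16.72, 21.71]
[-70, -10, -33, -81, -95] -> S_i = Random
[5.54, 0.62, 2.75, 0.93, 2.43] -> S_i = Random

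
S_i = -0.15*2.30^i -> [-0.15, -0.34, -0.79, -1.83, -4.2]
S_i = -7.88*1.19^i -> [-7.88, -9.38, -11.16, -13.28, -15.8]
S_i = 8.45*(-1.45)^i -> [8.45, -12.25, 17.77, -25.76, 37.35]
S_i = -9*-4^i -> [-9, 36, -144, 576, -2304]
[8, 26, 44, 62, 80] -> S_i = 8 + 18*i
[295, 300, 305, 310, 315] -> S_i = 295 + 5*i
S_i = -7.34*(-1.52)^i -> [-7.34, 11.16, -16.96, 25.78, -39.18]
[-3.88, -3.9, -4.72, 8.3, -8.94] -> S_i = Random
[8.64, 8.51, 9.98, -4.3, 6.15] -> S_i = Random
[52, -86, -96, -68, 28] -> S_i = Random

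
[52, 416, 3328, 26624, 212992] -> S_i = 52*8^i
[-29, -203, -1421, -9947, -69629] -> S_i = -29*7^i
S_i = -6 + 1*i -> [-6, -5, -4, -3, -2]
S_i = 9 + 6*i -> [9, 15, 21, 27, 33]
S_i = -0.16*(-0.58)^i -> [-0.16, 0.09, -0.05, 0.03, -0.02]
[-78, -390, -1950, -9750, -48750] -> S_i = -78*5^i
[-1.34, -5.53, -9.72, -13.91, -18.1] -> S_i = -1.34 + -4.19*i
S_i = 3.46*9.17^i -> [3.46, 31.73, 290.95, 2667.99, 24465.46]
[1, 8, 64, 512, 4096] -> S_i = 1*8^i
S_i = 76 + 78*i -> [76, 154, 232, 310, 388]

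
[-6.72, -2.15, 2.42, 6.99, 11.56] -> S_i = -6.72 + 4.57*i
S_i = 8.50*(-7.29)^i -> [8.5, -61.96, 451.72, -3293.07, 24006.51]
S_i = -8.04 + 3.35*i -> [-8.04, -4.69, -1.34, 2.01, 5.36]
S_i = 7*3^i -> [7, 21, 63, 189, 567]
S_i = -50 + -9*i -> [-50, -59, -68, -77, -86]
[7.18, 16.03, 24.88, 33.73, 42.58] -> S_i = 7.18 + 8.85*i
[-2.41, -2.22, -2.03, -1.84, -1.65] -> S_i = -2.41 + 0.19*i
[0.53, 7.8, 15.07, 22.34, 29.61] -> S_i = 0.53 + 7.27*i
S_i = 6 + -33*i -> [6, -27, -60, -93, -126]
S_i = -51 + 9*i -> [-51, -42, -33, -24, -15]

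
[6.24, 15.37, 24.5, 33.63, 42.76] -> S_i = 6.24 + 9.13*i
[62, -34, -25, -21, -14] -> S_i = Random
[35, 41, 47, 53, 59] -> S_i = 35 + 6*i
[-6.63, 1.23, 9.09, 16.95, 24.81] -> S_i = -6.63 + 7.86*i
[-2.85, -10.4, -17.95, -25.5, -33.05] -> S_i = -2.85 + -7.55*i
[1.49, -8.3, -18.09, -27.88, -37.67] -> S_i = 1.49 + -9.79*i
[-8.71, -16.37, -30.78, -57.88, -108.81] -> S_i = -8.71*1.88^i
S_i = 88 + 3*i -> [88, 91, 94, 97, 100]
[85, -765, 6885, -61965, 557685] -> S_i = 85*-9^i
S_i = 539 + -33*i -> [539, 506, 473, 440, 407]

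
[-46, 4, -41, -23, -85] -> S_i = Random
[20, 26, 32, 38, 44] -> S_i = 20 + 6*i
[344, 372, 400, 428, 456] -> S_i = 344 + 28*i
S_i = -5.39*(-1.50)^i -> [-5.39, 8.08, -12.13, 18.19, -27.29]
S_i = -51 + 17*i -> [-51, -34, -17, 0, 17]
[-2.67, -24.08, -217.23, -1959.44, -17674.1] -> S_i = -2.67*9.02^i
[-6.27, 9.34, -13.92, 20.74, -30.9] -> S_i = -6.27*(-1.49)^i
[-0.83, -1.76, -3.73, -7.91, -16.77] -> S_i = -0.83*2.12^i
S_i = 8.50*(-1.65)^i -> [8.5, -14.02, 23.14, -38.18, 63.0]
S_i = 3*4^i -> [3, 12, 48, 192, 768]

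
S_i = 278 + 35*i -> [278, 313, 348, 383, 418]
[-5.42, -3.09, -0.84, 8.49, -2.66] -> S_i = Random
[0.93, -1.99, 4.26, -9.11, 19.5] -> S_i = 0.93*(-2.14)^i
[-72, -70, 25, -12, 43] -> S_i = Random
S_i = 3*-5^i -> [3, -15, 75, -375, 1875]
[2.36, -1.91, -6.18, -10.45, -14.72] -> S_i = 2.36 + -4.27*i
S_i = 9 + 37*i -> [9, 46, 83, 120, 157]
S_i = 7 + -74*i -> [7, -67, -141, -215, -289]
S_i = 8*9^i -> [8, 72, 648, 5832, 52488]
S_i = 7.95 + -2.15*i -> [7.95, 5.8, 3.65, 1.5, -0.65]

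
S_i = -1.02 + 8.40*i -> [-1.02, 7.38, 15.78, 24.18, 32.58]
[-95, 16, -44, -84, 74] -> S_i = Random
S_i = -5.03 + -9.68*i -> [-5.03, -14.71, -24.39, -34.07, -43.75]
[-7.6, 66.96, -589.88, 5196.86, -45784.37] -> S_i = -7.60*(-8.81)^i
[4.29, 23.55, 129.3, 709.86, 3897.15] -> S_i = 4.29*5.49^i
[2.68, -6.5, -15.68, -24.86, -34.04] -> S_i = 2.68 + -9.18*i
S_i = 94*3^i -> [94, 282, 846, 2538, 7614]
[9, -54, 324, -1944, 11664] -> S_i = 9*-6^i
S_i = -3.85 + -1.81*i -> [-3.85, -5.66, -7.47, -9.28, -11.09]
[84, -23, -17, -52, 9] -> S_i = Random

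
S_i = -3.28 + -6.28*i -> [-3.28, -9.56, -15.84, -22.12, -28.4]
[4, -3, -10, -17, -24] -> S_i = 4 + -7*i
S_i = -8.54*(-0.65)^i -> [-8.54, 5.55, -3.61, 2.35, -1.52]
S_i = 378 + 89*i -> [378, 467, 556, 645, 734]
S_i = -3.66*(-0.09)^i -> [-3.66, 0.33, -0.03, 0.0, -0.0]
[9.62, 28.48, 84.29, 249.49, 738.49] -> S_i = 9.62*2.96^i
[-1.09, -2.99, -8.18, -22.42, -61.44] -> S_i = -1.09*2.74^i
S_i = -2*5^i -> [-2, -10, -50, -250, -1250]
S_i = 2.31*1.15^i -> [2.31, 2.66, 3.05, 3.51, 4.04]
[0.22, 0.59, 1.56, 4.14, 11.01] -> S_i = 0.22*2.66^i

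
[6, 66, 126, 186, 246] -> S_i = 6 + 60*i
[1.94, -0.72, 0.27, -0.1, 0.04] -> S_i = 1.94*(-0.37)^i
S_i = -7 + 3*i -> [-7, -4, -1, 2, 5]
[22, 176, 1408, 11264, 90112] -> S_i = 22*8^i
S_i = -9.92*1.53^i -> [-9.92, -15.18, -23.22, -35.53, -54.36]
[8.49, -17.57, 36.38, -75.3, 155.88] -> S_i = 8.49*(-2.07)^i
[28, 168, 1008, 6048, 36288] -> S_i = 28*6^i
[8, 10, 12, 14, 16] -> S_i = 8 + 2*i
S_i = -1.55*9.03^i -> [-1.55, -14.0, -126.39, -1141.29, -10305.82]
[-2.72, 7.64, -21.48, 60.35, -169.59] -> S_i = -2.72*(-2.81)^i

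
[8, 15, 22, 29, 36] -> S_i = 8 + 7*i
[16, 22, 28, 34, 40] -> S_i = 16 + 6*i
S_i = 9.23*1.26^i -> [9.23, 11.63, 14.65, 18.46, 23.26]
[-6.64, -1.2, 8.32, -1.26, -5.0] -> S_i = Random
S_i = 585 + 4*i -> [585, 589, 593, 597, 601]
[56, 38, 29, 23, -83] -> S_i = Random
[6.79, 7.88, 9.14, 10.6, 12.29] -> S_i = 6.79*1.16^i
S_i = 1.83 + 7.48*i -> [1.83, 9.31, 16.79, 24.27, 31.75]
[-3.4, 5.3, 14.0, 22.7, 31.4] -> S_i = -3.40 + 8.70*i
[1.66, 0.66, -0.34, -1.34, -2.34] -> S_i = 1.66 + -1.00*i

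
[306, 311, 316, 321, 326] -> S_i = 306 + 5*i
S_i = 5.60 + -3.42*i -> [5.6, 2.18, -1.24, -4.66, -8.08]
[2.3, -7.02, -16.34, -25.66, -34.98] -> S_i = 2.30 + -9.32*i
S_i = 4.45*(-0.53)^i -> [4.45, -2.36, 1.25, -0.66, 0.35]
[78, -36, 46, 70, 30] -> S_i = Random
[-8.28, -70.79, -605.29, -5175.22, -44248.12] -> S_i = -8.28*8.55^i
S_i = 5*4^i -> [5, 20, 80, 320, 1280]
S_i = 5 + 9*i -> [5, 14, 23, 32, 41]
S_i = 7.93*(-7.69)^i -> [7.93, -60.98, 468.95, -3606.22, 27731.83]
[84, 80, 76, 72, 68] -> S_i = 84 + -4*i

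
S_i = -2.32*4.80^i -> [-2.32, -11.14, -53.45, -256.57, -1231.55]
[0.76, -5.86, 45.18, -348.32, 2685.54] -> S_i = 0.76*(-7.71)^i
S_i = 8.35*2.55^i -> [8.35, 21.29, 54.3, 138.45, 353.06]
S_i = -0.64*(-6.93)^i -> [-0.64, 4.44, -30.74, 213.0, -1476.09]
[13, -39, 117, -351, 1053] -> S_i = 13*-3^i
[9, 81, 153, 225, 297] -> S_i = 9 + 72*i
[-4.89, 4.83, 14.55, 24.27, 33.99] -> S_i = -4.89 + 9.72*i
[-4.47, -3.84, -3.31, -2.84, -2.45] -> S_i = -4.47*0.86^i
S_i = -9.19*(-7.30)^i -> [-9.19, 67.09, -489.74, 3575.07, -26097.98]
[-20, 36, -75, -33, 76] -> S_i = Random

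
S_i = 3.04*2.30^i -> [3.04, 6.99, 16.08, 36.99, 85.07]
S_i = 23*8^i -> [23, 184, 1472, 11776, 94208]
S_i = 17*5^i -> [17, 85, 425, 2125, 10625]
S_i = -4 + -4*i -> [-4, -8, -12, -16, -20]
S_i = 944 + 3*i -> [944, 947, 950, 953, 956]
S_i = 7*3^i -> [7, 21, 63, 189, 567]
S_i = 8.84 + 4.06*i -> [8.84, 12.9, 16.96, 21.02, 25.08]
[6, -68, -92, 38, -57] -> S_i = Random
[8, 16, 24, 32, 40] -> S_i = 8 + 8*i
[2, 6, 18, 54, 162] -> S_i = 2*3^i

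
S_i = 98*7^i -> [98, 686, 4802, 33614, 235298]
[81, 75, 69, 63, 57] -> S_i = 81 + -6*i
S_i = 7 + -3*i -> [7, 4, 1, -2, -5]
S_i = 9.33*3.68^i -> [9.33, 34.33, 126.35, 464.97, 1711.09]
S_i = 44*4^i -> [44, 176, 704, 2816, 11264]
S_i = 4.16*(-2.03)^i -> [4.16, -8.44, 17.14, -34.8, 70.64]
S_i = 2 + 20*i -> [2, 22, 42, 62, 82]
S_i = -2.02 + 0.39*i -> [-2.02, -1.63, -1.24, -0.85, -0.46]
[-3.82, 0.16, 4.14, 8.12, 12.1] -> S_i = -3.82 + 3.98*i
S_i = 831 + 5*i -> [831, 836, 841, 846, 851]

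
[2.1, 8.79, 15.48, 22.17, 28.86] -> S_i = 2.10 + 6.69*i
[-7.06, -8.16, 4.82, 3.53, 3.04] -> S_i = Random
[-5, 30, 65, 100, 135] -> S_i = -5 + 35*i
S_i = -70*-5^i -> [-70, 350, -1750, 8750, -43750]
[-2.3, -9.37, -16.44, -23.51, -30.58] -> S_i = -2.30 + -7.07*i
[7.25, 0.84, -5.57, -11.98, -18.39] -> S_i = 7.25 + -6.41*i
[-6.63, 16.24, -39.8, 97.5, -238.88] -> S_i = -6.63*(-2.45)^i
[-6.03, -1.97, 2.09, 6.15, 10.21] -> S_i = -6.03 + 4.06*i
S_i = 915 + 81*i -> [915, 996, 1077, 1158, 1239]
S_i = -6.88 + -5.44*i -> [-6.88, -12.32, -17.76, -23.2, -28.64]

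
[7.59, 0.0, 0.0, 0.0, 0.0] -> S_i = 7.59*0.00^i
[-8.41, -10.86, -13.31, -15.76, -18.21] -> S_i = -8.41 + -2.45*i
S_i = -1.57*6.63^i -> [-1.57, -10.41, -69.01, -457.55, -3033.57]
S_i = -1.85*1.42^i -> [-1.85, -2.63, -3.73, -5.3, -7.52]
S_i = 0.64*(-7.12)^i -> [0.64, -4.56, 32.44, -231.0, 1644.75]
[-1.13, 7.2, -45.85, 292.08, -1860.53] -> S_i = -1.13*(-6.37)^i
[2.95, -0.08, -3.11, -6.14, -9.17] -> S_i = 2.95 + -3.03*i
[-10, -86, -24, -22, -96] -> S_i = Random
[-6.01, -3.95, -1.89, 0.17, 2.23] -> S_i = -6.01 + 2.06*i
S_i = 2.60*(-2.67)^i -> [2.6, -6.94, 18.54, -49.49, 132.14]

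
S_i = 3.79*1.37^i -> [3.79, 5.19, 7.11, 9.75, 13.35]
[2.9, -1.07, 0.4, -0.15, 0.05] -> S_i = 2.90*(-0.37)^i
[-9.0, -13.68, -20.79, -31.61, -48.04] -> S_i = -9.00*1.52^i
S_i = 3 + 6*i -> [3, 9, 15, 21, 27]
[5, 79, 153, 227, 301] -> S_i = 5 + 74*i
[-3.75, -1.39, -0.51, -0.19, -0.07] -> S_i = -3.75*0.37^i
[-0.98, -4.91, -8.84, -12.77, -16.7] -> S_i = -0.98 + -3.93*i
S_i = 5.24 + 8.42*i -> [5.24, 13.66, 22.08, 30.5, 38.92]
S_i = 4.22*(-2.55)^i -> [4.22, -10.76, 27.44, -69.97, 178.43]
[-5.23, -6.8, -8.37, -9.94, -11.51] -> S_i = -5.23 + -1.57*i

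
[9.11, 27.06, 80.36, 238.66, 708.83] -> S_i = 9.11*2.97^i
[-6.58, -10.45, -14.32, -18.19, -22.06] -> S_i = -6.58 + -3.87*i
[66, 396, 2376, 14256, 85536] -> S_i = 66*6^i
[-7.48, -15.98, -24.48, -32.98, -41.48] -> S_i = -7.48 + -8.50*i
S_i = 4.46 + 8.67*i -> [4.46, 13.13, 21.8, 30.47, 39.14]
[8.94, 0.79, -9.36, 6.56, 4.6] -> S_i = Random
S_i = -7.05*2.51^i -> [-7.05, -17.7, -44.42, -111.48, -279.82]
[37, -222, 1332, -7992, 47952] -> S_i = 37*-6^i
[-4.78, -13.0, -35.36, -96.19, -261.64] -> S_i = -4.78*2.72^i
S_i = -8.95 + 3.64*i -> [-8.95, -5.31, -1.67, 1.97, 5.61]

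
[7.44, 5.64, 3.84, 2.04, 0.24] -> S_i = 7.44 + -1.80*i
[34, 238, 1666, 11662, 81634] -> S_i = 34*7^i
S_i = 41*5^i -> [41, 205, 1025, 5125, 25625]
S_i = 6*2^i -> [6, 12, 24, 48, 96]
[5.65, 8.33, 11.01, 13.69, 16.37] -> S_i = 5.65 + 2.68*i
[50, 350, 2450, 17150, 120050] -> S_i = 50*7^i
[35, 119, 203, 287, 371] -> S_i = 35 + 84*i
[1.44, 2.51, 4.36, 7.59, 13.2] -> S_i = 1.44*1.74^i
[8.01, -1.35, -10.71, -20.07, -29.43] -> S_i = 8.01 + -9.36*i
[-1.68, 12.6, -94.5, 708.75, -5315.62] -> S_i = -1.68*(-7.50)^i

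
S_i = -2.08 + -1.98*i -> [-2.08, -4.06, -6.04, -8.02, -10.0]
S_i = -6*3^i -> [-6, -18, -54, -162, -486]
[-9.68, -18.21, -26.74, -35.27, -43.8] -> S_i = -9.68 + -8.53*i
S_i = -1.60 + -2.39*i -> [-1.6, -3.99, -6.38, -8.77, -11.16]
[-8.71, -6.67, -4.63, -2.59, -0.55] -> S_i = -8.71 + 2.04*i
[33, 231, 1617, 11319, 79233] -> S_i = 33*7^i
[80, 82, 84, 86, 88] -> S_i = 80 + 2*i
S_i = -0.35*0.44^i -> [-0.35, -0.15, -0.07, -0.03, -0.01]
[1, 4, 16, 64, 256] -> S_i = 1*4^i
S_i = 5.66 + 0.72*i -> [5.66, 6.38, 7.1, 7.82, 8.54]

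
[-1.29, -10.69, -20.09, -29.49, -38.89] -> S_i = -1.29 + -9.40*i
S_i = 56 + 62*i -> [56, 118, 180, 242, 304]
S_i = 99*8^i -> [99, 792, 6336, 50688, 405504]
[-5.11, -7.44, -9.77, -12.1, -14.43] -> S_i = -5.11 + -2.33*i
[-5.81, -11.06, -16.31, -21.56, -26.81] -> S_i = -5.81 + -5.25*i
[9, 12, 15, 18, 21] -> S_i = 9 + 3*i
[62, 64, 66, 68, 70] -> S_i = 62 + 2*i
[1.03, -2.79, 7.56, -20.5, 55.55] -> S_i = 1.03*(-2.71)^i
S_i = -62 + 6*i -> [-62, -56, -50, -44, -38]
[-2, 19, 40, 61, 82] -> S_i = -2 + 21*i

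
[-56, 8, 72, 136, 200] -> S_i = -56 + 64*i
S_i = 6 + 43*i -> [6, 49, 92, 135, 178]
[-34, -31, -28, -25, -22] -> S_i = -34 + 3*i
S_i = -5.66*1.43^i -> [-5.66, -8.09, -11.57, -16.55, -23.67]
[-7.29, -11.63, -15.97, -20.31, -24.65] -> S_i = -7.29 + -4.34*i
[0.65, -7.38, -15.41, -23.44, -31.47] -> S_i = 0.65 + -8.03*i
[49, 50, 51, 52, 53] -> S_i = 49 + 1*i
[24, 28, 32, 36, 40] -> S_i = 24 + 4*i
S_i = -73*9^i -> [-73, -657, -5913, -53217, -478953]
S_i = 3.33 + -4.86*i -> [3.33, -1.53, -6.39, -11.25, -16.11]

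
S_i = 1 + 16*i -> [1, 17, 33, 49, 65]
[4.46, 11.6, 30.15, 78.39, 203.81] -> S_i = 4.46*2.60^i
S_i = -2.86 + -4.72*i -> [-2.86, -7.58, -12.3, -17.02, -21.74]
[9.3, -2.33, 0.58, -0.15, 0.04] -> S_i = 9.30*(-0.25)^i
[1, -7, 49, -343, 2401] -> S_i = 1*-7^i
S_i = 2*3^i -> [2, 6, 18, 54, 162]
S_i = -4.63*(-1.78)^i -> [-4.63, 8.24, -14.67, 26.11, -46.48]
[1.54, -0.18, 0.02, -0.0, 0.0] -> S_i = 1.54*(-0.12)^i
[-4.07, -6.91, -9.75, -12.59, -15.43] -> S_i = -4.07 + -2.84*i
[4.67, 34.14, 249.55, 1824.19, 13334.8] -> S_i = 4.67*7.31^i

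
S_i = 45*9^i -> [45, 405, 3645, 32805, 295245]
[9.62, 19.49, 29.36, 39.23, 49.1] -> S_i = 9.62 + 9.87*i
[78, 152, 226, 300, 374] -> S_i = 78 + 74*i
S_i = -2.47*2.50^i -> [-2.47, -6.18, -15.44, -38.59, -96.48]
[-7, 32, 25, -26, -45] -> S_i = Random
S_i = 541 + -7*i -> [541, 534, 527, 520, 513]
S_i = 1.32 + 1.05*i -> [1.32, 2.37, 3.42, 4.47, 5.52]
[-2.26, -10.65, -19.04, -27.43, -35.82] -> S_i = -2.26 + -8.39*i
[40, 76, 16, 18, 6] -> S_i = Random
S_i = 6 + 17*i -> [6, 23, 40, 57, 74]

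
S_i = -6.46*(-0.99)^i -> [-6.46, 6.4, -6.33, 6.27, -6.21]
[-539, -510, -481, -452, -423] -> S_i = -539 + 29*i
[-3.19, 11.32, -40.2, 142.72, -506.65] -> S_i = -3.19*(-3.55)^i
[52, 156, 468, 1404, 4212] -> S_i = 52*3^i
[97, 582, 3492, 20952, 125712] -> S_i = 97*6^i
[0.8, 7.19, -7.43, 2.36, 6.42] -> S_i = Random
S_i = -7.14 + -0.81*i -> [-7.14, -7.95, -8.76, -9.57, -10.38]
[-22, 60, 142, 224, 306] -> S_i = -22 + 82*i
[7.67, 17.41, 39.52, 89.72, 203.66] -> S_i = 7.67*2.27^i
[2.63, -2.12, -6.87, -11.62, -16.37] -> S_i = 2.63 + -4.75*i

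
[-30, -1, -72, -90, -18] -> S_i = Random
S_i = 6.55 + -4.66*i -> [6.55, 1.89, -2.77, -7.43, -12.09]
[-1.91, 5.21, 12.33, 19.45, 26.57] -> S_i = -1.91 + 7.12*i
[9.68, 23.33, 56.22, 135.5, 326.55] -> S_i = 9.68*2.41^i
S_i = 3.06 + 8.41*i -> [3.06, 11.47, 19.88, 28.29, 36.7]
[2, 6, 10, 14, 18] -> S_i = 2 + 4*i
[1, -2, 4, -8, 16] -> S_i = 1*-2^i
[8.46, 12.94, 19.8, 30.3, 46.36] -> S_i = 8.46*1.53^i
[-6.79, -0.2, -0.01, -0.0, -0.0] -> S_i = -6.79*0.03^i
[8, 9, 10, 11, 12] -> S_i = 8 + 1*i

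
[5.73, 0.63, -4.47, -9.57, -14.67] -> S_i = 5.73 + -5.10*i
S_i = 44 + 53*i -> [44, 97, 150, 203, 256]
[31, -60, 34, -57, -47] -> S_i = Random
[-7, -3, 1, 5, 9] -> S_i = -7 + 4*i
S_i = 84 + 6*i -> [84, 90, 96, 102, 108]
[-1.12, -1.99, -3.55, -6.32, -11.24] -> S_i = -1.12*1.78^i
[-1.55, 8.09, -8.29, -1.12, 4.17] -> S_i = Random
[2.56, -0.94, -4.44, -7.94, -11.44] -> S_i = 2.56 + -3.50*i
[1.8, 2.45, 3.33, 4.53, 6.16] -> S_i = 1.80*1.36^i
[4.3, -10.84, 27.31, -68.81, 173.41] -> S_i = 4.30*(-2.52)^i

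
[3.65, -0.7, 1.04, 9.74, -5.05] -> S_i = Random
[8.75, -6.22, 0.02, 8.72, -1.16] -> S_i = Random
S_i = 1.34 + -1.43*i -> [1.34, -0.09, -1.52, -2.95, -4.38]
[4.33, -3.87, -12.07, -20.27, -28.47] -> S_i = 4.33 + -8.20*i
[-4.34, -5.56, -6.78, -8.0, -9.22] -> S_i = -4.34 + -1.22*i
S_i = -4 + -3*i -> [-4, -7, -10, -13, -16]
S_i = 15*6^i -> [15, 90, 540, 3240, 19440]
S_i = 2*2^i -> [2, 4, 8, 16, 32]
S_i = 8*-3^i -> [8, -24, 72, -216, 648]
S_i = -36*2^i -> [-36, -72, -144, -288, -576]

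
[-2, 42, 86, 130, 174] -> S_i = -2 + 44*i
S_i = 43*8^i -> [43, 344, 2752, 22016, 176128]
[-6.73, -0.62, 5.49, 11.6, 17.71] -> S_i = -6.73 + 6.11*i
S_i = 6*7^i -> [6, 42, 294, 2058, 14406]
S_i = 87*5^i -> [87, 435, 2175, 10875, 54375]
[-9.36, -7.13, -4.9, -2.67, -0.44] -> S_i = -9.36 + 2.23*i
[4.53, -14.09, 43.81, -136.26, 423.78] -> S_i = 4.53*(-3.11)^i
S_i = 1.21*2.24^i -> [1.21, 2.71, 6.07, 13.6, 30.46]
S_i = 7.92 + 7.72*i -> [7.92, 15.64, 23.36, 31.08, 38.8]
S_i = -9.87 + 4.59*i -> [-9.87, -5.28, -0.69, 3.9, 8.49]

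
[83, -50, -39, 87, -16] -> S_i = Random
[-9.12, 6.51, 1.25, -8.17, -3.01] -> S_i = Random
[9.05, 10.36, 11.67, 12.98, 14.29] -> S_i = 9.05 + 1.31*i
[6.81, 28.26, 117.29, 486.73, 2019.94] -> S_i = 6.81*4.15^i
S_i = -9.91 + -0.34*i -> [-9.91, -10.25, -10.59, -10.93, -11.27]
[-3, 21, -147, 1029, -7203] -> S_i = -3*-7^i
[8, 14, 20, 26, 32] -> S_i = 8 + 6*i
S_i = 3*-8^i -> [3, -24, 192, -1536, 12288]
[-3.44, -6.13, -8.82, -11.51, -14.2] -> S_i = -3.44 + -2.69*i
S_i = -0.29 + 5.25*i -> [-0.29, 4.96, 10.21, 15.46, 20.71]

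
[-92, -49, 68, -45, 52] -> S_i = Random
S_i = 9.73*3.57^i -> [9.73, 34.74, 124.01, 442.71, 1580.47]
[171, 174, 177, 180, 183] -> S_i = 171 + 3*i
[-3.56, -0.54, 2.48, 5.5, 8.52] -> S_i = -3.56 + 3.02*i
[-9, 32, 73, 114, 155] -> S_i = -9 + 41*i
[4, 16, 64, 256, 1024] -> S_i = 4*4^i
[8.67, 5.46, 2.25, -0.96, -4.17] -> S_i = 8.67 + -3.21*i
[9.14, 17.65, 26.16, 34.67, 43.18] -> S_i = 9.14 + 8.51*i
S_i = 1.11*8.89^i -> [1.11, 9.87, 87.73, 779.88, 6933.14]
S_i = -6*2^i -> [-6, -12, -24, -48, -96]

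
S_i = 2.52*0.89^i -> [2.52, 2.24, 2.0, 1.78, 1.58]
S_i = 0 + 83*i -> [0, 83, 166, 249, 332]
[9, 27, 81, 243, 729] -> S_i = 9*3^i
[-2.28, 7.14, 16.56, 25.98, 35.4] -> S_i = -2.28 + 9.42*i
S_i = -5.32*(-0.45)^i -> [-5.32, 2.39, -1.08, 0.48, -0.22]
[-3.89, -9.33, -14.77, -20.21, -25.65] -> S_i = -3.89 + -5.44*i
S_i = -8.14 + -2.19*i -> [-8.14, -10.33, -12.52, -14.71, -16.9]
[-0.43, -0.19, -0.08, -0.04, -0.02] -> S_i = -0.43*0.44^i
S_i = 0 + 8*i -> [0, 8, 16, 24, 32]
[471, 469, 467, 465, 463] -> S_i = 471 + -2*i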